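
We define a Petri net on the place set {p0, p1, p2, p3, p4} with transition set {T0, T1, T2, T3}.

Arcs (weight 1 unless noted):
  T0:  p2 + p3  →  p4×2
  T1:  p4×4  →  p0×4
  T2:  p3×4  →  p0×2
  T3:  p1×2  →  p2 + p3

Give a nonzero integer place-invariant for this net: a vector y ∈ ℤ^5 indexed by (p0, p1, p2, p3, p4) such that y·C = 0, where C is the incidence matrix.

Incidence matrix C (rows=places, cols=transitions):
       T0   T1   T2   T3
   p0   0    4    2    0
   p1   0    0    0   -2
   p2  -1    0    0    1
   p3  -1    0   -4    1
   p4   2   -4    0    0

Candidate y = [2, 2, 3, 1, 2]; check y·C column-wise:
  col T0: 2·0 + 2·0 + 3·-1 + 1·-1 + 2·2 = 0
  col T1: 2·4 + 2·0 + 3·0 + 1·0 + 2·-4 = 0
  col T2: 2·2 + 2·0 + 3·0 + 1·-4 + 2·0 = 0
  col T3: 2·0 + 2·-2 + 3·1 + 1·1 + 2·0 = 0

y = (p0:2, p1:2, p2:3, p3:1, p4:2)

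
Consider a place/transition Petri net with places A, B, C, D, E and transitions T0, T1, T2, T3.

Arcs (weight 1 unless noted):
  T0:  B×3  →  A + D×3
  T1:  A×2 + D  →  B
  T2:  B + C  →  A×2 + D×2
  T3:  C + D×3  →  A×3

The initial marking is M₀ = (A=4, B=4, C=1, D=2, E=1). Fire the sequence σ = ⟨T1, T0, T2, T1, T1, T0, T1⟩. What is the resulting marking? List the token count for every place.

step 1: fire T1:  (A=4, B=4, C=1, D=2, E=1) → (A=2, B=5, C=1, D=1, E=1)
step 2: fire T0:  (A=2, B=5, C=1, D=1, E=1) → (A=3, B=2, C=1, D=4, E=1)
step 3: fire T2:  (A=3, B=2, C=1, D=4, E=1) → (A=5, B=1, C=0, D=6, E=1)
step 4: fire T1:  (A=5, B=1, C=0, D=6, E=1) → (A=3, B=2, C=0, D=5, E=1)
step 5: fire T1:  (A=3, B=2, C=0, D=5, E=1) → (A=1, B=3, C=0, D=4, E=1)
step 6: fire T0:  (A=1, B=3, C=0, D=4, E=1) → (A=2, B=0, C=0, D=7, E=1)
step 7: fire T1:  (A=2, B=0, C=0, D=7, E=1) → (A=0, B=1, C=0, D=6, E=1)

(A=0, B=1, C=0, D=6, E=1)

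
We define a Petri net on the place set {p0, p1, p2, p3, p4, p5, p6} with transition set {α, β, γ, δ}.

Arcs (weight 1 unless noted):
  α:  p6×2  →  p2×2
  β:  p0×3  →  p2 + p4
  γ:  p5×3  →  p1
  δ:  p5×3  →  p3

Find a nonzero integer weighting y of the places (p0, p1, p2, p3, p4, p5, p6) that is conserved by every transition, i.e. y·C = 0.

Incidence matrix C (rows=places, cols=transitions):
        α    β    γ    δ
   p0   0   -3    0    0
   p1   0    0    1    0
   p2   2    1    0    0
   p3   0    0    0    1
   p4   0    1    0    0
   p5   0    0   -3   -3
   p6  -2    0    0    0

Candidate y = [1, 0, 0, 0, 3, 0, 0]; check y·C column-wise:
  col α: 1·0 + 0·2 + 3·0 + 0·-2 = 0
  col β: 1·-3 + 0·1 + 3·1 = 0
  col γ: 1·0 + 0·1 + 3·0 + 0·-3 = 0
  col δ: 1·0 + 0·1 + 3·0 + 0·-3 = 0

y = (p0:1, p1:0, p2:0, p3:0, p4:3, p5:0, p6:0)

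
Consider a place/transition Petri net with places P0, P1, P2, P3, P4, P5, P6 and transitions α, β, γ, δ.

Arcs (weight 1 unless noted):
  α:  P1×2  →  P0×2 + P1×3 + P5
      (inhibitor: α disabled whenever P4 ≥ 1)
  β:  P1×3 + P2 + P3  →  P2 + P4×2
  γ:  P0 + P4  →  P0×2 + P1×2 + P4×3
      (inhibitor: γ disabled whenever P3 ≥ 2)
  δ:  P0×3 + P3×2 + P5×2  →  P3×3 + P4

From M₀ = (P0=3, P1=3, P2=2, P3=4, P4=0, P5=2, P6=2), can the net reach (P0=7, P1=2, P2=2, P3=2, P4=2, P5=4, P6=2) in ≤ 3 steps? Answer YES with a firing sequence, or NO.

depth 0: 1 marking
depth 1: 4 markings reached so far
depth 2: 8 markings reached so far
depth 3: 12 markings reached so far
target is not among the 12 markings reachable within 3 steps

NO — not reachable within 3 firings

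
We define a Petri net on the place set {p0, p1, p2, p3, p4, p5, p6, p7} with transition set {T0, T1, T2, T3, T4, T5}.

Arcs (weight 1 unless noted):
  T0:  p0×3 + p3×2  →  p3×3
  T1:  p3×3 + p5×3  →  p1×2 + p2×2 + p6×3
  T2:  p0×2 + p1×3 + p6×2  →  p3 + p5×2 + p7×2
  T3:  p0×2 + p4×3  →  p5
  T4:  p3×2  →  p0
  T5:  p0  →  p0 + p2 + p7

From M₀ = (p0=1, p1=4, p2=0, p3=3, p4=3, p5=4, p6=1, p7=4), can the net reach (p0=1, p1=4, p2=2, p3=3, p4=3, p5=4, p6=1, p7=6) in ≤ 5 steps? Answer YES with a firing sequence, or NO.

step 1: fire T5:  (p0=1, p1=4, p2=0, p3=3, p4=3, p5=4, p6=1, p7=4) → (p0=1, p1=4, p2=1, p3=3, p4=3, p5=4, p6=1, p7=5)
step 2: fire T5:  (p0=1, p1=4, p2=1, p3=3, p4=3, p5=4, p6=1, p7=5) → (p0=1, p1=4, p2=2, p3=3, p4=3, p5=4, p6=1, p7=6)

YES — reachable via ⟨T5, T5⟩ (2 firings)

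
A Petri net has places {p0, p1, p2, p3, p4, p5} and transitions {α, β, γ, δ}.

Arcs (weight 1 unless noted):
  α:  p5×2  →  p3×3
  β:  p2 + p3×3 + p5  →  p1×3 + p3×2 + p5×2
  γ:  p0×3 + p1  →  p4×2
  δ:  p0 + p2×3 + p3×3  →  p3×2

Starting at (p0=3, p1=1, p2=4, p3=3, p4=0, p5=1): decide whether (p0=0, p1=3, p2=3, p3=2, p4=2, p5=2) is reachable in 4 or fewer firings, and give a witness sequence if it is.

YES — reachable via ⟨β, γ⟩ (2 firings)

step 1: fire β:  (p0=3, p1=1, p2=4, p3=3, p4=0, p5=1) → (p0=3, p1=4, p2=3, p3=2, p4=0, p5=2)
step 2: fire γ:  (p0=3, p1=4, p2=3, p3=2, p4=0, p5=2) → (p0=0, p1=3, p2=3, p3=2, p4=2, p5=2)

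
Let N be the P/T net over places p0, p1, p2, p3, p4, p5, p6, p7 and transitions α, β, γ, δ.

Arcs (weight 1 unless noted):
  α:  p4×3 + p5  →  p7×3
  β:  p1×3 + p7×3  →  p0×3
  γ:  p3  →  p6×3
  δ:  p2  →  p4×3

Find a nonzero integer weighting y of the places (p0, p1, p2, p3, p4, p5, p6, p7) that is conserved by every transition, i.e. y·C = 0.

y = (p0:1, p1:1, p2:0, p3:0, p4:0, p5:0, p6:0, p7:0)

Incidence matrix C (rows=places, cols=transitions):
        α    β    γ    δ
   p0   0    3    0    0
   p1   0   -3    0    0
   p2   0    0    0   -1
   p3   0    0   -1    0
   p4  -3    0    0    3
   p5  -1    0    0    0
   p6   0    0    3    0
   p7   3   -3    0    0

Candidate y = [1, 1, 0, 0, 0, 0, 0, 0]; check y·C column-wise:
  col α: 1·0 + 1·0 + 0·-3 + 0·-1 + 0·3 = 0
  col β: 1·3 + 1·-3 + 0·-3 = 0
  col γ: 1·0 + 1·0 + 0·-1 + 0·3 = 0
  col δ: 1·0 + 1·0 + 0·-1 + 0·3 = 0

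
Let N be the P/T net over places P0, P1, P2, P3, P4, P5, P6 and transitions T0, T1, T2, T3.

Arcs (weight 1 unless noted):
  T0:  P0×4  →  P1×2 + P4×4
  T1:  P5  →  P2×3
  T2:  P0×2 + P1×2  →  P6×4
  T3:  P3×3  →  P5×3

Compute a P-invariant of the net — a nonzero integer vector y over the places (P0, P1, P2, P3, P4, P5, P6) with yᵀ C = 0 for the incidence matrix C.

Incidence matrix C (rows=places, cols=transitions):
       T0   T1   T2   T3
   P0  -4    0   -2    0
   P1   2    0   -2    0
   P2   0    3    0    0
   P3   0    0    0   -3
   P4   4    0    0    0
   P5   0   -1    0    3
   P6   0    0    4    0

Candidate y = [2, -2, 0, 0, 3, 0, 0]; check y·C column-wise:
  col T0: 2·-4 + -2·2 + 3·4 = 0
  col T1: 2·0 + -2·0 + 0·3 + 3·0 + 0·-1 = 0
  col T2: 2·-2 + -2·-2 + 3·0 + 0·4 = 0
  col T3: 2·0 + -2·0 + 0·-3 + 3·0 + 0·3 = 0

y = (P0:2, P1:-2, P2:0, P3:0, P4:3, P5:0, P6:0)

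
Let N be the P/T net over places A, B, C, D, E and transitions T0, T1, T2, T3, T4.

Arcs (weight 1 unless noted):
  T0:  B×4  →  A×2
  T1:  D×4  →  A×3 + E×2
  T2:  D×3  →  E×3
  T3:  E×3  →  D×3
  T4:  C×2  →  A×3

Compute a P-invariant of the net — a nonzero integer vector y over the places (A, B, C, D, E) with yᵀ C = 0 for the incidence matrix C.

y = (A:2, B:1, C:3, D:3, E:3)

Incidence matrix C (rows=places, cols=transitions):
       T0   T1   T2   T3   T4
    A   2    3    0    0    3
    B  -4    0    0    0    0
    C   0    0    0    0   -2
    D   0   -4   -3    3    0
    E   0    2    3   -3    0

Candidate y = [2, 1, 3, 3, 3]; check y·C column-wise:
  col T0: 2·2 + 1·-4 + 3·0 + 3·0 + 3·0 = 0
  col T1: 2·3 + 1·0 + 3·0 + 3·-4 + 3·2 = 0
  col T2: 2·0 + 1·0 + 3·0 + 3·-3 + 3·3 = 0
  col T3: 2·0 + 1·0 + 3·0 + 3·3 + 3·-3 = 0
  col T4: 2·3 + 1·0 + 3·-2 + 3·0 + 3·0 = 0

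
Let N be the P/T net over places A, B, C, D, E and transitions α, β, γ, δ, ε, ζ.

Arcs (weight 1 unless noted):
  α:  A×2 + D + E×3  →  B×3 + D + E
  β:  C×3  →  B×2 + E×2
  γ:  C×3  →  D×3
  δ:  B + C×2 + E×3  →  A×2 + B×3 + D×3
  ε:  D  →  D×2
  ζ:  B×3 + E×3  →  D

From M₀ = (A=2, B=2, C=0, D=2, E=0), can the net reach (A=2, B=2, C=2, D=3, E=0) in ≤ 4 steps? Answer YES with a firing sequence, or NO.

depth 0: 1 marking
depth 1: 2 markings reached so far
depth 2: 3 markings reached so far
depth 3: 4 markings reached so far
depth 4: 5 markings reached so far
target is not among the 5 markings reachable within 4 steps

NO — not reachable within 4 firings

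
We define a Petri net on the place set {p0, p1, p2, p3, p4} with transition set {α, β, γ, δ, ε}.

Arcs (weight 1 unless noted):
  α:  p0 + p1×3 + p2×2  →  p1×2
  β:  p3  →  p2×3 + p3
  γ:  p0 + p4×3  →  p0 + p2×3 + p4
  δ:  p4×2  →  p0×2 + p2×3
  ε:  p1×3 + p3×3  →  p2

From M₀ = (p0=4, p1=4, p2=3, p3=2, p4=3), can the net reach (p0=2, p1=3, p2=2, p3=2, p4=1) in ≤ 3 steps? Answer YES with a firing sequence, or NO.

NO — not reachable within 3 firings

depth 0: 1 marking
depth 1: 5 markings reached so far
depth 2: 11 markings reached so far
depth 3: 20 markings reached so far
target is not among the 20 markings reachable within 3 steps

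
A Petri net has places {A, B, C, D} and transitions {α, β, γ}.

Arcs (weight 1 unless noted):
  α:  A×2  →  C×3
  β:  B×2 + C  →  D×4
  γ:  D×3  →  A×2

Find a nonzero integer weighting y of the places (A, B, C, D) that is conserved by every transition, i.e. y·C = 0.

Incidence matrix C (rows=places, cols=transitions):
        α    β    γ
    A  -2    0    2
    B   0   -2    0
    C   3   -1    0
    D   0    4   -3

Candidate y = [3, 3, 2, 2]; check y·C column-wise:
  col α: 3·-2 + 3·0 + 2·3 + 2·0 = 0
  col β: 3·0 + 3·-2 + 2·-1 + 2·4 = 0
  col γ: 3·2 + 3·0 + 2·0 + 2·-3 = 0

y = (A:3, B:3, C:2, D:2)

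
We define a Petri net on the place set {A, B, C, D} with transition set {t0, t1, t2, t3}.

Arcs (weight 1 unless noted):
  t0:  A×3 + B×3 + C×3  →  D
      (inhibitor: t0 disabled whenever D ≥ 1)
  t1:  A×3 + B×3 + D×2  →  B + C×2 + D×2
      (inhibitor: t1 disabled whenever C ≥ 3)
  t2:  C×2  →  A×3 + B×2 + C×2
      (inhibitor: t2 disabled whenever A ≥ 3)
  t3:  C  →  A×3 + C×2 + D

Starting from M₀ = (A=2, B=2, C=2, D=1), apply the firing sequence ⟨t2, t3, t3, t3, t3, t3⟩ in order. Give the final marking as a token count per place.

step 1: fire t2:  (A=2, B=2, C=2, D=1) → (A=5, B=4, C=2, D=1)
step 2: fire t3:  (A=5, B=4, C=2, D=1) → (A=8, B=4, C=3, D=2)
step 3: fire t3:  (A=8, B=4, C=3, D=2) → (A=11, B=4, C=4, D=3)
step 4: fire t3:  (A=11, B=4, C=4, D=3) → (A=14, B=4, C=5, D=4)
step 5: fire t3:  (A=14, B=4, C=5, D=4) → (A=17, B=4, C=6, D=5)
step 6: fire t3:  (A=17, B=4, C=6, D=5) → (A=20, B=4, C=7, D=6)

(A=20, B=4, C=7, D=6)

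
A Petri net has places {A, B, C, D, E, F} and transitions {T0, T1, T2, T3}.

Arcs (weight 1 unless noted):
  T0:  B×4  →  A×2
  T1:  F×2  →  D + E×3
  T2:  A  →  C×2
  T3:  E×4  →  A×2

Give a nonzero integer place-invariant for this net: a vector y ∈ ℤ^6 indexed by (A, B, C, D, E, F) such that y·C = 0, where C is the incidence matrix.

Incidence matrix C (rows=places, cols=transitions):
       T0   T1   T2   T3
    A   2    0   -1    2
    B  -4    0    0    0
    C   0    0    2    0
    D   0    1    0    0
    E   0    3    0   -4
    F   0   -2    0    0

Candidate y = [2, 1, 1, -3, 1, 0]; check y·C column-wise:
  col T0: 2·2 + 1·-4 + 1·0 + -3·0 + 1·0 = 0
  col T1: 2·0 + 1·0 + 1·0 + -3·1 + 1·3 + 0·-2 = 0
  col T2: 2·-1 + 1·0 + 1·2 + -3·0 + 1·0 = 0
  col T3: 2·2 + 1·0 + 1·0 + -3·0 + 1·-4 = 0

y = (A:2, B:1, C:1, D:-3, E:1, F:0)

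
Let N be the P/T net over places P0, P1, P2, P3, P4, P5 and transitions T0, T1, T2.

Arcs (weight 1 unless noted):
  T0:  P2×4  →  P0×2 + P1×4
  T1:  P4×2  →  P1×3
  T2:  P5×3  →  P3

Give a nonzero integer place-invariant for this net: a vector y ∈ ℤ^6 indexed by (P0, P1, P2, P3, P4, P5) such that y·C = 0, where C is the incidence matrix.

y = (P0:2, P1:0, P2:1, P3:0, P4:0, P5:0)

Incidence matrix C (rows=places, cols=transitions):
       T0   T1   T2
   P0   2    0    0
   P1   4    3    0
   P2  -4    0    0
   P3   0    0    1
   P4   0   -2    0
   P5   0    0   -3

Candidate y = [2, 0, 1, 0, 0, 0]; check y·C column-wise:
  col T0: 2·2 + 0·4 + 1·-4 = 0
  col T1: 2·0 + 0·3 + 1·0 + 0·-2 = 0
  col T2: 2·0 + 1·0 + 0·1 + 0·-3 = 0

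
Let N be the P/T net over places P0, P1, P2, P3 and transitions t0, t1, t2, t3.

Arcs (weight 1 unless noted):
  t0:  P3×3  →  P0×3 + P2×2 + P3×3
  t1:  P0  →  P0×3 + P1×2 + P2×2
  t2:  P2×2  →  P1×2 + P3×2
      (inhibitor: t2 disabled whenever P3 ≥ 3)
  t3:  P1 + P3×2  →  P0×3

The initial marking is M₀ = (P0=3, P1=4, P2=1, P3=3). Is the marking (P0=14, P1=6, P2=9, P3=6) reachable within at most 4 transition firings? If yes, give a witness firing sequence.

NO — not reachable within 4 firings

depth 0: 1 marking
depth 1: 4 markings reached so far
depth 2: 9 markings reached so far
depth 3: 18 markings reached so far
depth 4: 32 markings reached so far
target is not among the 32 markings reachable within 4 steps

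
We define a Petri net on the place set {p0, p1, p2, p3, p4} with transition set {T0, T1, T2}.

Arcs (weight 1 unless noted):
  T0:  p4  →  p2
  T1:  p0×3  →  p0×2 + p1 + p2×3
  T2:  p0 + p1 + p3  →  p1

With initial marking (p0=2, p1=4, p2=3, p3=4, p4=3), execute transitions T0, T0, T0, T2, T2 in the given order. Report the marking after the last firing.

step 1: fire T0:  (p0=2, p1=4, p2=3, p3=4, p4=3) → (p0=2, p1=4, p2=4, p3=4, p4=2)
step 2: fire T0:  (p0=2, p1=4, p2=4, p3=4, p4=2) → (p0=2, p1=4, p2=5, p3=4, p4=1)
step 3: fire T0:  (p0=2, p1=4, p2=5, p3=4, p4=1) → (p0=2, p1=4, p2=6, p3=4, p4=0)
step 4: fire T2:  (p0=2, p1=4, p2=6, p3=4, p4=0) → (p0=1, p1=4, p2=6, p3=3, p4=0)
step 5: fire T2:  (p0=1, p1=4, p2=6, p3=3, p4=0) → (p0=0, p1=4, p2=6, p3=2, p4=0)

(p0=0, p1=4, p2=6, p3=2, p4=0)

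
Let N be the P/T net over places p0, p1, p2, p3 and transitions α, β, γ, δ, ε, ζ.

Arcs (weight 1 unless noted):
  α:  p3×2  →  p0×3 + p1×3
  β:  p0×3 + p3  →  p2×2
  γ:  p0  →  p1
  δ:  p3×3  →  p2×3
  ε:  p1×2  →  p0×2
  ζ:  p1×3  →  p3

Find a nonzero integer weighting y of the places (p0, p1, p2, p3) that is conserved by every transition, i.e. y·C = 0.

Incidence matrix C (rows=places, cols=transitions):
        α    β    γ    δ    ε    ζ
   p0   3   -3   -1    0    2    0
   p1   3    0    1    0   -2   -3
   p2   0    2    0    3    0    0
   p3  -2   -1    0   -3    0    1

Candidate y = [1, 1, 3, 3]; check y·C column-wise:
  col α: 1·3 + 1·3 + 3·0 + 3·-2 = 0
  col β: 1·-3 + 1·0 + 3·2 + 3·-1 = 0
  col γ: 1·-1 + 1·1 + 3·0 + 3·0 = 0
  col δ: 1·0 + 1·0 + 3·3 + 3·-3 = 0
  col ε: 1·2 + 1·-2 + 3·0 + 3·0 = 0
  col ζ: 1·0 + 1·-3 + 3·0 + 3·1 = 0

y = (p0:1, p1:1, p2:3, p3:3)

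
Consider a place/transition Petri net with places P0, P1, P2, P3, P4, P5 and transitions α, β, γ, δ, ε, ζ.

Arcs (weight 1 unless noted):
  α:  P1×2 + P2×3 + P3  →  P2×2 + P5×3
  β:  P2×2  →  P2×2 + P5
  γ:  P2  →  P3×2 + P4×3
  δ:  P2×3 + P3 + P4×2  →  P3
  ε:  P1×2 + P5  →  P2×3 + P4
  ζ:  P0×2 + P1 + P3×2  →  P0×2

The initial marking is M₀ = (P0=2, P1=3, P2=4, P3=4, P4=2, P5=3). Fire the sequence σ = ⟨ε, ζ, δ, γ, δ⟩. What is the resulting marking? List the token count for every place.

(P0=2, P1=0, P2=0, P3=4, P4=2, P5=2)

step 1: fire ε:  (P0=2, P1=3, P2=4, P3=4, P4=2, P5=3) → (P0=2, P1=1, P2=7, P3=4, P4=3, P5=2)
step 2: fire ζ:  (P0=2, P1=1, P2=7, P3=4, P4=3, P5=2) → (P0=2, P1=0, P2=7, P3=2, P4=3, P5=2)
step 3: fire δ:  (P0=2, P1=0, P2=7, P3=2, P4=3, P5=2) → (P0=2, P1=0, P2=4, P3=2, P4=1, P5=2)
step 4: fire γ:  (P0=2, P1=0, P2=4, P3=2, P4=1, P5=2) → (P0=2, P1=0, P2=3, P3=4, P4=4, P5=2)
step 5: fire δ:  (P0=2, P1=0, P2=3, P3=4, P4=4, P5=2) → (P0=2, P1=0, P2=0, P3=4, P4=2, P5=2)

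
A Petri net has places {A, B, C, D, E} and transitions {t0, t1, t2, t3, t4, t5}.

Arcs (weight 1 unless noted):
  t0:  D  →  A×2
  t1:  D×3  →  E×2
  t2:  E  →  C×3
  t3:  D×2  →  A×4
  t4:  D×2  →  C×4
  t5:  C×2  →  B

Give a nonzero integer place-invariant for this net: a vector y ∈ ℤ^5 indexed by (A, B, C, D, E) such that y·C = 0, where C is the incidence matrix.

Incidence matrix C (rows=places, cols=transitions):
       t0   t1   t2   t3   t4   t5
    A   2    0    0    4    0    0
    B   0    0    0    0    0    1
    C   0    0    3    0    4   -2
    D  -1   -3    0   -2   -2    0
    E   0    2   -1    0    0    0

Candidate y = [1, 2, 1, 2, 3]; check y·C column-wise:
  col t0: 1·2 + 2·0 + 1·0 + 2·-1 + 3·0 = 0
  col t1: 1·0 + 2·0 + 1·0 + 2·-3 + 3·2 = 0
  col t2: 1·0 + 2·0 + 1·3 + 2·0 + 3·-1 = 0
  col t3: 1·4 + 2·0 + 1·0 + 2·-2 + 3·0 = 0
  col t4: 1·0 + 2·0 + 1·4 + 2·-2 + 3·0 = 0
  col t5: 1·0 + 2·1 + 1·-2 + 2·0 + 3·0 = 0

y = (A:1, B:2, C:1, D:2, E:3)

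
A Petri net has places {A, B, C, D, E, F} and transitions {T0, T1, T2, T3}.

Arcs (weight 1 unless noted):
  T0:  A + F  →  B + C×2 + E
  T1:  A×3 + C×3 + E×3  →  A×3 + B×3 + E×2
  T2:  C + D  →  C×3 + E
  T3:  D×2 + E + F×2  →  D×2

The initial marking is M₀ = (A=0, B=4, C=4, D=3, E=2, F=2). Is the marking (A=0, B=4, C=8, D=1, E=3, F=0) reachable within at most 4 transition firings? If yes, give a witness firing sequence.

step 1: fire T2:  (A=0, B=4, C=4, D=3, E=2, F=2) → (A=0, B=4, C=6, D=2, E=3, F=2)
step 2: fire T3:  (A=0, B=4, C=6, D=2, E=3, F=2) → (A=0, B=4, C=6, D=2, E=2, F=0)
step 3: fire T2:  (A=0, B=4, C=6, D=2, E=2, F=0) → (A=0, B=4, C=8, D=1, E=3, F=0)

YES — reachable via ⟨T2, T3, T2⟩ (3 firings)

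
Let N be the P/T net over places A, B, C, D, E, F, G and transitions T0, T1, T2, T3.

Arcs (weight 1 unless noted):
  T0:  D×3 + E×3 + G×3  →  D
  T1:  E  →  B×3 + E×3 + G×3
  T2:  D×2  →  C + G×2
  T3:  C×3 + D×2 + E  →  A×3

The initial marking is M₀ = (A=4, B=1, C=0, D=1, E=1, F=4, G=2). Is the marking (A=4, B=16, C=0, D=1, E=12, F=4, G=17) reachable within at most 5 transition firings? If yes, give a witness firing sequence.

depth 0: 1 marking
depth 1: 2 markings reached so far
depth 2: 3 markings reached so far
depth 3: 4 markings reached so far
depth 4: 5 markings reached so far
depth 5: 6 markings reached so far
target is not among the 6 markings reachable within 5 steps

NO — not reachable within 5 firings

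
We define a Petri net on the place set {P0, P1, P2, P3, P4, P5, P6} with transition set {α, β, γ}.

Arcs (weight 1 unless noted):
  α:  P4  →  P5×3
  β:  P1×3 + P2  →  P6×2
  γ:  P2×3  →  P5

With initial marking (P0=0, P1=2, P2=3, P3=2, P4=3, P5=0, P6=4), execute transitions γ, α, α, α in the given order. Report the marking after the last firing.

step 1: fire γ:  (P0=0, P1=2, P2=3, P3=2, P4=3, P5=0, P6=4) → (P0=0, P1=2, P2=0, P3=2, P4=3, P5=1, P6=4)
step 2: fire α:  (P0=0, P1=2, P2=0, P3=2, P4=3, P5=1, P6=4) → (P0=0, P1=2, P2=0, P3=2, P4=2, P5=4, P6=4)
step 3: fire α:  (P0=0, P1=2, P2=0, P3=2, P4=2, P5=4, P6=4) → (P0=0, P1=2, P2=0, P3=2, P4=1, P5=7, P6=4)
step 4: fire α:  (P0=0, P1=2, P2=0, P3=2, P4=1, P5=7, P6=4) → (P0=0, P1=2, P2=0, P3=2, P4=0, P5=10, P6=4)

(P0=0, P1=2, P2=0, P3=2, P4=0, P5=10, P6=4)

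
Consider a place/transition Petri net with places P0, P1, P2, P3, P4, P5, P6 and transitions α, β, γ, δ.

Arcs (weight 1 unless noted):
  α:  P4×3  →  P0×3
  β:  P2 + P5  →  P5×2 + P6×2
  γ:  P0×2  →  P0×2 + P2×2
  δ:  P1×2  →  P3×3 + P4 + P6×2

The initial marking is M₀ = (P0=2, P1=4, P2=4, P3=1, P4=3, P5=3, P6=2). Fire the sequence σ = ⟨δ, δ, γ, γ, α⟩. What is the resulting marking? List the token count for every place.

(P0=5, P1=0, P2=8, P3=7, P4=2, P5=3, P6=6)

step 1: fire δ:  (P0=2, P1=4, P2=4, P3=1, P4=3, P5=3, P6=2) → (P0=2, P1=2, P2=4, P3=4, P4=4, P5=3, P6=4)
step 2: fire δ:  (P0=2, P1=2, P2=4, P3=4, P4=4, P5=3, P6=4) → (P0=2, P1=0, P2=4, P3=7, P4=5, P5=3, P6=6)
step 3: fire γ:  (P0=2, P1=0, P2=4, P3=7, P4=5, P5=3, P6=6) → (P0=2, P1=0, P2=6, P3=7, P4=5, P5=3, P6=6)
step 4: fire γ:  (P0=2, P1=0, P2=6, P3=7, P4=5, P5=3, P6=6) → (P0=2, P1=0, P2=8, P3=7, P4=5, P5=3, P6=6)
step 5: fire α:  (P0=2, P1=0, P2=8, P3=7, P4=5, P5=3, P6=6) → (P0=5, P1=0, P2=8, P3=7, P4=2, P5=3, P6=6)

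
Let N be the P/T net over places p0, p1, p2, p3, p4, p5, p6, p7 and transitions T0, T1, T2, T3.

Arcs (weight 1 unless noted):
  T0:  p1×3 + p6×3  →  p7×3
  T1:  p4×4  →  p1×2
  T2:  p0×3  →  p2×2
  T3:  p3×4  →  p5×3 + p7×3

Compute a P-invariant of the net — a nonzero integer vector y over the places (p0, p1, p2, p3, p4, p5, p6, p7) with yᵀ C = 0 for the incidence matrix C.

Incidence matrix C (rows=places, cols=transitions):
       T0   T1   T2   T3
   p0   0    0   -3    0
   p1  -3    2    0    0
   p2   0    0    2    0
   p3   0    0    0   -4
   p4   0   -4    0    0
   p5   0    0    0    3
   p6  -3    0    0    0
   p7   3    0    0    3

Candidate y = [2, 0, 3, 0, 0, 0, 0, 0]; check y·C column-wise:
  col T0: 2·0 + 0·-3 + 3·0 + 0·-3 + 0·3 = 0
  col T1: 2·0 + 0·2 + 3·0 + 0·-4 = 0
  col T2: 2·-3 + 3·2 = 0
  col T3: 2·0 + 3·0 + 0·-4 + 0·3 + 0·3 = 0

y = (p0:2, p1:0, p2:3, p3:0, p4:0, p5:0, p6:0, p7:0)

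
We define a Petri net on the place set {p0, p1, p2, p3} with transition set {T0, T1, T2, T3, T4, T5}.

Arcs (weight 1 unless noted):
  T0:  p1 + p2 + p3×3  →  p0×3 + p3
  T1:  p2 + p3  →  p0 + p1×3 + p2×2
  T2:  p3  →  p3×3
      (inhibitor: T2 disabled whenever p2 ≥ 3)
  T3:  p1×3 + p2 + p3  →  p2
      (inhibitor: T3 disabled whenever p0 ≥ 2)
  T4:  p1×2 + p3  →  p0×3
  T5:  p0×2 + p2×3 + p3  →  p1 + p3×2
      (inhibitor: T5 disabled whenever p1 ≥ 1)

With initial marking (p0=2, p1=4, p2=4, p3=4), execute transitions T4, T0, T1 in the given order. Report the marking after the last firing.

step 1: fire T4:  (p0=2, p1=4, p2=4, p3=4) → (p0=5, p1=2, p2=4, p3=3)
step 2: fire T0:  (p0=5, p1=2, p2=4, p3=3) → (p0=8, p1=1, p2=3, p3=1)
step 3: fire T1:  (p0=8, p1=1, p2=3, p3=1) → (p0=9, p1=4, p2=4, p3=0)

(p0=9, p1=4, p2=4, p3=0)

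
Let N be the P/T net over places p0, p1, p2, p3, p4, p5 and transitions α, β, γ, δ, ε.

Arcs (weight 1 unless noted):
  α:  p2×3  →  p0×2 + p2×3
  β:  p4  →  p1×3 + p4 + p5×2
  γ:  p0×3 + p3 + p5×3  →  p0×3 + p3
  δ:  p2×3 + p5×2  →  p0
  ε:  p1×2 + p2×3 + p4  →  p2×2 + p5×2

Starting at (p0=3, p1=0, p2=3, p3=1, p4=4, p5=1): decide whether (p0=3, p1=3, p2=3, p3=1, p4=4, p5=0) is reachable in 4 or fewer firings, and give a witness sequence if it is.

step 1: fire β:  (p0=3, p1=0, p2=3, p3=1, p4=4, p5=1) → (p0=3, p1=3, p2=3, p3=1, p4=4, p5=3)
step 2: fire γ:  (p0=3, p1=3, p2=3, p3=1, p4=4, p5=3) → (p0=3, p1=3, p2=3, p3=1, p4=4, p5=0)

YES — reachable via ⟨β, γ⟩ (2 firings)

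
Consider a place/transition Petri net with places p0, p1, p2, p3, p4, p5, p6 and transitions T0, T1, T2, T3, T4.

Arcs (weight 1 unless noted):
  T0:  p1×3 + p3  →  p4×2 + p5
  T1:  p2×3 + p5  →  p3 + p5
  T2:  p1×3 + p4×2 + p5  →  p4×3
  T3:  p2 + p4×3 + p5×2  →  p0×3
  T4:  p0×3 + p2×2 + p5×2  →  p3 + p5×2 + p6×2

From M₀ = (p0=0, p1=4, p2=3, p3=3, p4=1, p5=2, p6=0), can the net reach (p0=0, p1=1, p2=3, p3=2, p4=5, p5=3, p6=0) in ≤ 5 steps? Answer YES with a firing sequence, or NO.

NO — not reachable within 5 firings

depth 0: 1 marking
depth 1: 3 markings reached so far
depth 2: 5 markings reached so far
depth 3: 5 markings reached so far
(frontier empty at depth 3; search complete)
target is not among the 5 markings reachable within 5 steps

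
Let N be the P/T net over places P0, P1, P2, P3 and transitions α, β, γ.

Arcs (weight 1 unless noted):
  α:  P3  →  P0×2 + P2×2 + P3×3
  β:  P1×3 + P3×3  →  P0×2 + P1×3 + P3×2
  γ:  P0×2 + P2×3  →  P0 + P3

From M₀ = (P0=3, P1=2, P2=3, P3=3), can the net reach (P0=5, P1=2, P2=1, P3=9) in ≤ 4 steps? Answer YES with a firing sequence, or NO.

YES — reachable via ⟨α, α, γ, γ⟩ (4 firings)

step 1: fire α:  (P0=3, P1=2, P2=3, P3=3) → (P0=5, P1=2, P2=5, P3=5)
step 2: fire α:  (P0=5, P1=2, P2=5, P3=5) → (P0=7, P1=2, P2=7, P3=7)
step 3: fire γ:  (P0=7, P1=2, P2=7, P3=7) → (P0=6, P1=2, P2=4, P3=8)
step 4: fire γ:  (P0=6, P1=2, P2=4, P3=8) → (P0=5, P1=2, P2=1, P3=9)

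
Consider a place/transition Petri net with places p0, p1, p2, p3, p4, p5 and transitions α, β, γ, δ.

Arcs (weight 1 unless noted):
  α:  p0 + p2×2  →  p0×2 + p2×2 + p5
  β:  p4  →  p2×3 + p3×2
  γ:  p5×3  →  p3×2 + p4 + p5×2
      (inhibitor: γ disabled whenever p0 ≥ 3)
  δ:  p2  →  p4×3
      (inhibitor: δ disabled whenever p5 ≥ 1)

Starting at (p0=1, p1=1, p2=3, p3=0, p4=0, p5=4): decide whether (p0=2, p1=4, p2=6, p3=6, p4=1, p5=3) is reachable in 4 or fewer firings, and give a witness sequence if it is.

depth 0: 1 marking
depth 1: 3 markings reached so far
depth 2: 7 markings reached so far
depth 3: 12 markings reached so far
depth 4: 19 markings reached so far
target is not among the 19 markings reachable within 4 steps

NO — not reachable within 4 firings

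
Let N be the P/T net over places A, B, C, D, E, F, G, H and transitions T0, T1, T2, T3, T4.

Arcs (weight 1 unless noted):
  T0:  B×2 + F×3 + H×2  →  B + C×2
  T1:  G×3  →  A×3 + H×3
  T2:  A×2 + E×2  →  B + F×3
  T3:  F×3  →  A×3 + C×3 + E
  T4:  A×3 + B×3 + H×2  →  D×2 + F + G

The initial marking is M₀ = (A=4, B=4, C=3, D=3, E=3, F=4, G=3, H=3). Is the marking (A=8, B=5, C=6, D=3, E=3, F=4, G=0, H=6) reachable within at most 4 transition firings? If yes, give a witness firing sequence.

depth 0: 1 marking
depth 1: 6 markings reached so far
depth 2: 13 markings reached so far
depth 3: 22 markings reached so far
depth 4: 32 markings reached so far
target is not among the 32 markings reachable within 4 steps

NO — not reachable within 4 firings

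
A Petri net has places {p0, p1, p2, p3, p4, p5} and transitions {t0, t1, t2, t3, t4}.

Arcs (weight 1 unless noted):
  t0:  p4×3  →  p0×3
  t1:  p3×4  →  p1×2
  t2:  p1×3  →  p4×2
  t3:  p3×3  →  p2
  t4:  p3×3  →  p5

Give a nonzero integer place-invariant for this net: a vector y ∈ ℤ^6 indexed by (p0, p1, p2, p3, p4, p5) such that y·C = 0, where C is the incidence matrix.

Incidence matrix C (rows=places, cols=transitions):
       t0   t1   t2   t3   t4
   p0   3    0    0    0    0
   p1   0    2   -3    0    0
   p2   0    0    0    1    0
   p3   0   -4    0   -3   -3
   p4  -3    0    2    0    0
   p5   0    0    0    0    1

Candidate y = [3, 2, 3, 1, 3, 3]; check y·C column-wise:
  col t0: 3·3 + 2·0 + 3·0 + 1·0 + 3·-3 + 3·0 = 0
  col t1: 3·0 + 2·2 + 3·0 + 1·-4 + 3·0 + 3·0 = 0
  col t2: 3·0 + 2·-3 + 3·0 + 1·0 + 3·2 + 3·0 = 0
  col t3: 3·0 + 2·0 + 3·1 + 1·-3 + 3·0 + 3·0 = 0
  col t4: 3·0 + 2·0 + 3·0 + 1·-3 + 3·0 + 3·1 = 0

y = (p0:3, p1:2, p2:3, p3:1, p4:3, p5:3)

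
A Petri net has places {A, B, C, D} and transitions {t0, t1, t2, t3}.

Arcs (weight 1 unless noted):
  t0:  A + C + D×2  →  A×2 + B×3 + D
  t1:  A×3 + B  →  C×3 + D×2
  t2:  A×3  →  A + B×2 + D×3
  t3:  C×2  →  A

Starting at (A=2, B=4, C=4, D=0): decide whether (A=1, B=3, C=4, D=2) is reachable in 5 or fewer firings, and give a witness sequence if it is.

NO — not reachable within 5 firings

depth 0: 1 marking
depth 1: 2 markings reached so far
depth 2: 5 markings reached so far
depth 3: 8 markings reached so far
depth 4: 11 markings reached so far
depth 5: 14 markings reached so far
target is not among the 14 markings reachable within 5 steps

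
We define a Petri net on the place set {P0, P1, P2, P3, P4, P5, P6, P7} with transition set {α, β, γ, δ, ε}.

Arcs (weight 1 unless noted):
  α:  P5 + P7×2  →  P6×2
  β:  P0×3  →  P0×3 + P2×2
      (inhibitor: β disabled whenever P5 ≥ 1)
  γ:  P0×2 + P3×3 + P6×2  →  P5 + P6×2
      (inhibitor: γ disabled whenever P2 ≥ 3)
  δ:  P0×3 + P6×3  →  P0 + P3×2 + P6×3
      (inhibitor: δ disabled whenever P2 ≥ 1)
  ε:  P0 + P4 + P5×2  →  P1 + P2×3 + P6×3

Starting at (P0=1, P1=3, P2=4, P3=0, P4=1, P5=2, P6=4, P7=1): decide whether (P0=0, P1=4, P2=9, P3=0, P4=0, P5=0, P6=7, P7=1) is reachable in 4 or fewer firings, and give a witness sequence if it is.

depth 0: 1 marking
depth 1: 2 markings reached so far
depth 2: 2 markings reached so far
(frontier empty at depth 2; search complete)
target is not among the 2 markings reachable within 4 steps

NO — not reachable within 4 firings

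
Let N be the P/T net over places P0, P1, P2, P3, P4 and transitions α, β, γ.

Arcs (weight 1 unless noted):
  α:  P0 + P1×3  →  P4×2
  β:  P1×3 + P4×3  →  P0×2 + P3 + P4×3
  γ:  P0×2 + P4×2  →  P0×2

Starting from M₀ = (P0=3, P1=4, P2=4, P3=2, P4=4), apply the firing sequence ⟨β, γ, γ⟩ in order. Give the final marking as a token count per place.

step 1: fire β:  (P0=3, P1=4, P2=4, P3=2, P4=4) → (P0=5, P1=1, P2=4, P3=3, P4=4)
step 2: fire γ:  (P0=5, P1=1, P2=4, P3=3, P4=4) → (P0=5, P1=1, P2=4, P3=3, P4=2)
step 3: fire γ:  (P0=5, P1=1, P2=4, P3=3, P4=2) → (P0=5, P1=1, P2=4, P3=3, P4=0)

(P0=5, P1=1, P2=4, P3=3, P4=0)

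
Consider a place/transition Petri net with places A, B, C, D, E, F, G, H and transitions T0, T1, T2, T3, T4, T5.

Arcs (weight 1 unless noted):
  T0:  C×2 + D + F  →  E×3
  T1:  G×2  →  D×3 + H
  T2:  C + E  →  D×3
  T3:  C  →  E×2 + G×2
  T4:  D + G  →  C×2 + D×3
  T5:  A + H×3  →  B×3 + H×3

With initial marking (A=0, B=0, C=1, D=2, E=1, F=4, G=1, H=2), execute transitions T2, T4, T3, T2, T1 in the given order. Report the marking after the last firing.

step 1: fire T2:  (A=0, B=0, C=1, D=2, E=1, F=4, G=1, H=2) → (A=0, B=0, C=0, D=5, E=0, F=4, G=1, H=2)
step 2: fire T4:  (A=0, B=0, C=0, D=5, E=0, F=4, G=1, H=2) → (A=0, B=0, C=2, D=7, E=0, F=4, G=0, H=2)
step 3: fire T3:  (A=0, B=0, C=2, D=7, E=0, F=4, G=0, H=2) → (A=0, B=0, C=1, D=7, E=2, F=4, G=2, H=2)
step 4: fire T2:  (A=0, B=0, C=1, D=7, E=2, F=4, G=2, H=2) → (A=0, B=0, C=0, D=10, E=1, F=4, G=2, H=2)
step 5: fire T1:  (A=0, B=0, C=0, D=10, E=1, F=4, G=2, H=2) → (A=0, B=0, C=0, D=13, E=1, F=4, G=0, H=3)

(A=0, B=0, C=0, D=13, E=1, F=4, G=0, H=3)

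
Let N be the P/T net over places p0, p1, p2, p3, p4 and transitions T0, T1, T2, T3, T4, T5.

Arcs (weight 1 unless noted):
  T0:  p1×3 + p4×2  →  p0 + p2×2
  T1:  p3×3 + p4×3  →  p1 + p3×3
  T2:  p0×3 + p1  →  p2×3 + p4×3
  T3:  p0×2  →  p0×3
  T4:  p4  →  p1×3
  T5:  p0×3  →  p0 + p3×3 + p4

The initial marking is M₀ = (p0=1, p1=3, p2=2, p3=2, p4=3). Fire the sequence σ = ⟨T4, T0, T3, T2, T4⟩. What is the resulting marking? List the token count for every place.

step 1: fire T4:  (p0=1, p1=3, p2=2, p3=2, p4=3) → (p0=1, p1=6, p2=2, p3=2, p4=2)
step 2: fire T0:  (p0=1, p1=6, p2=2, p3=2, p4=2) → (p0=2, p1=3, p2=4, p3=2, p4=0)
step 3: fire T3:  (p0=2, p1=3, p2=4, p3=2, p4=0) → (p0=3, p1=3, p2=4, p3=2, p4=0)
step 4: fire T2:  (p0=3, p1=3, p2=4, p3=2, p4=0) → (p0=0, p1=2, p2=7, p3=2, p4=3)
step 5: fire T4:  (p0=0, p1=2, p2=7, p3=2, p4=3) → (p0=0, p1=5, p2=7, p3=2, p4=2)

(p0=0, p1=5, p2=7, p3=2, p4=2)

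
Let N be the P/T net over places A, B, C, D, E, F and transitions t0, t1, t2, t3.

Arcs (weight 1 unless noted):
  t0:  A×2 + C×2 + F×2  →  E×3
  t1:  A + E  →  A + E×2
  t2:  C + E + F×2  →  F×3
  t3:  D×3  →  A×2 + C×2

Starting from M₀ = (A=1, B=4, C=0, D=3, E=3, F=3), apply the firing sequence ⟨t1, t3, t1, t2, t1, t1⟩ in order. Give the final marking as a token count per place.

(A=3, B=4, C=1, D=0, E=6, F=4)

step 1: fire t1:  (A=1, B=4, C=0, D=3, E=3, F=3) → (A=1, B=4, C=0, D=3, E=4, F=3)
step 2: fire t3:  (A=1, B=4, C=0, D=3, E=4, F=3) → (A=3, B=4, C=2, D=0, E=4, F=3)
step 3: fire t1:  (A=3, B=4, C=2, D=0, E=4, F=3) → (A=3, B=4, C=2, D=0, E=5, F=3)
step 4: fire t2:  (A=3, B=4, C=2, D=0, E=5, F=3) → (A=3, B=4, C=1, D=0, E=4, F=4)
step 5: fire t1:  (A=3, B=4, C=1, D=0, E=4, F=4) → (A=3, B=4, C=1, D=0, E=5, F=4)
step 6: fire t1:  (A=3, B=4, C=1, D=0, E=5, F=4) → (A=3, B=4, C=1, D=0, E=6, F=4)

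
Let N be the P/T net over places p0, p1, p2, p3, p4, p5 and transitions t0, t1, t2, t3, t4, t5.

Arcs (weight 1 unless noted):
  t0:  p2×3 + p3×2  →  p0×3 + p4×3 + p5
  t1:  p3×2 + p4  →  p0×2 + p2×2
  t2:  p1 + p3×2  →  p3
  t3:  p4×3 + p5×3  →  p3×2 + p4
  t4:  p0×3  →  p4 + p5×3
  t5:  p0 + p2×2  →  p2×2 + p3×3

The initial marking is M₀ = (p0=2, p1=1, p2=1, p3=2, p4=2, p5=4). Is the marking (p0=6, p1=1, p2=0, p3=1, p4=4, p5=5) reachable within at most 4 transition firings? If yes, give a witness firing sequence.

step 1: fire t1:  (p0=2, p1=1, p2=1, p3=2, p4=2, p5=4) → (p0=4, p1=1, p2=3, p3=0, p4=1, p5=4)
step 2: fire t5:  (p0=4, p1=1, p2=3, p3=0, p4=1, p5=4) → (p0=3, p1=1, p2=3, p3=3, p4=1, p5=4)
step 3: fire t0:  (p0=3, p1=1, p2=3, p3=3, p4=1, p5=4) → (p0=6, p1=1, p2=0, p3=1, p4=4, p5=5)

YES — reachable via ⟨t1, t5, t0⟩ (3 firings)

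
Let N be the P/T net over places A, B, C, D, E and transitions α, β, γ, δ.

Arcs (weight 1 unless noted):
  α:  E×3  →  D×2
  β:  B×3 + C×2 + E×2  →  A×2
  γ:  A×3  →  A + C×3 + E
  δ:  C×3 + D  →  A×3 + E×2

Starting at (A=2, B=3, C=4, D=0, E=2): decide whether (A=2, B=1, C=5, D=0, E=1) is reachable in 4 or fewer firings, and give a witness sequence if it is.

NO — not reachable within 4 firings

depth 0: 1 marking
depth 1: 2 markings reached so far
depth 2: 3 markings reached so far
depth 3: 3 markings reached so far
(frontier empty at depth 3; search complete)
target is not among the 3 markings reachable within 4 steps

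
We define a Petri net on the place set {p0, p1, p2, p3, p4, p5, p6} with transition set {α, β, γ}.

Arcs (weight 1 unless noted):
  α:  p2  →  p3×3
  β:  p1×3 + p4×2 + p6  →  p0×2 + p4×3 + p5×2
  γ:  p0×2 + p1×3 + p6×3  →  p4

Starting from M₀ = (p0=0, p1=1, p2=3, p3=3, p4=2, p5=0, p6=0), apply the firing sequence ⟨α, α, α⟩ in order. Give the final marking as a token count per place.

(p0=0, p1=1, p2=0, p3=12, p4=2, p5=0, p6=0)

step 1: fire α:  (p0=0, p1=1, p2=3, p3=3, p4=2, p5=0, p6=0) → (p0=0, p1=1, p2=2, p3=6, p4=2, p5=0, p6=0)
step 2: fire α:  (p0=0, p1=1, p2=2, p3=6, p4=2, p5=0, p6=0) → (p0=0, p1=1, p2=1, p3=9, p4=2, p5=0, p6=0)
step 3: fire α:  (p0=0, p1=1, p2=1, p3=9, p4=2, p5=0, p6=0) → (p0=0, p1=1, p2=0, p3=12, p4=2, p5=0, p6=0)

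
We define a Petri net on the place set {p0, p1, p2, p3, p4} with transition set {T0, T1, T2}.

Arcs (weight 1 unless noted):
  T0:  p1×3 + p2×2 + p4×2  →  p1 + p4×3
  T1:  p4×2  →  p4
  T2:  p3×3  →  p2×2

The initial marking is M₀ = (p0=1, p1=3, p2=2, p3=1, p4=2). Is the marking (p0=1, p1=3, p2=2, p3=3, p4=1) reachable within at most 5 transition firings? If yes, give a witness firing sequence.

depth 0: 1 marking
depth 1: 3 markings reached so far
depth 2: 4 markings reached so far
depth 3: 5 markings reached so far
depth 4: 5 markings reached so far
(frontier empty at depth 4; search complete)
target is not among the 5 markings reachable within 5 steps

NO — not reachable within 5 firings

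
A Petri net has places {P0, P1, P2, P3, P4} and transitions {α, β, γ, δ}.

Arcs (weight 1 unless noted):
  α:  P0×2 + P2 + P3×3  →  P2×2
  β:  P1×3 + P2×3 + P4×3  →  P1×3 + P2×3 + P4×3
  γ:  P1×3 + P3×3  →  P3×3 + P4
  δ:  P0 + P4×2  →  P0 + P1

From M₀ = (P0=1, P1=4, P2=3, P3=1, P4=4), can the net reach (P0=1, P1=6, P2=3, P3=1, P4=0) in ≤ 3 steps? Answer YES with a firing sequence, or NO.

step 1: fire δ:  (P0=1, P1=4, P2=3, P3=1, P4=4) → (P0=1, P1=5, P2=3, P3=1, P4=2)
step 2: fire δ:  (P0=1, P1=5, P2=3, P3=1, P4=2) → (P0=1, P1=6, P2=3, P3=1, P4=0)

YES — reachable via ⟨δ, δ⟩ (2 firings)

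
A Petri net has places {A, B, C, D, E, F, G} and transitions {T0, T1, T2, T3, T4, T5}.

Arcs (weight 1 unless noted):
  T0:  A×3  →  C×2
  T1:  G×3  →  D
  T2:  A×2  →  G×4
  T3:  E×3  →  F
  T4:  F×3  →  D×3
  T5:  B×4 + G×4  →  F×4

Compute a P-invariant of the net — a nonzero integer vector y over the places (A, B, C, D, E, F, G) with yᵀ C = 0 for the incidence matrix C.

Incidence matrix C (rows=places, cols=transitions):
       T0   T1   T2   T3   T4   T5
    A  -3    0   -2    0    0    0
    B   0    0    0    0    0   -4
    C   2    0    0    0    0    0
    D   0    1    0    0    3    0
    E   0    0    0   -3    0    0
    F   0    0    0    1   -3    4
    G   0   -3    4    0    0   -4

Candidate y = [2, 2, 3, 3, 1, 3, 1]; check y·C column-wise:
  col T0: 2·-3 + 2·0 + 3·2 + 3·0 + 1·0 + 3·0 + 1·0 = 0
  col T1: 2·0 + 2·0 + 3·0 + 3·1 + 1·0 + 3·0 + 1·-3 = 0
  col T2: 2·-2 + 2·0 + 3·0 + 3·0 + 1·0 + 3·0 + 1·4 = 0
  col T3: 2·0 + 2·0 + 3·0 + 3·0 + 1·-3 + 3·1 + 1·0 = 0
  col T4: 2·0 + 2·0 + 3·0 + 3·3 + 1·0 + 3·-3 + 1·0 = 0
  col T5: 2·0 + 2·-4 + 3·0 + 3·0 + 1·0 + 3·4 + 1·-4 = 0

y = (A:2, B:2, C:3, D:3, E:1, F:3, G:1)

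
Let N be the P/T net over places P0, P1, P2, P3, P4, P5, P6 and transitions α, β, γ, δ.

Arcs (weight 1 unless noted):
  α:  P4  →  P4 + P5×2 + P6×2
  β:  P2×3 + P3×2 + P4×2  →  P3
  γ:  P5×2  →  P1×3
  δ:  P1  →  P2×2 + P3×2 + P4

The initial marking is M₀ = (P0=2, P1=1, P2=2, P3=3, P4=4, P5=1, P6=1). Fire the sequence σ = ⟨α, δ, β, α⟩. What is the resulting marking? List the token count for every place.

step 1: fire α:  (P0=2, P1=1, P2=2, P3=3, P4=4, P5=1, P6=1) → (P0=2, P1=1, P2=2, P3=3, P4=4, P5=3, P6=3)
step 2: fire δ:  (P0=2, P1=1, P2=2, P3=3, P4=4, P5=3, P6=3) → (P0=2, P1=0, P2=4, P3=5, P4=5, P5=3, P6=3)
step 3: fire β:  (P0=2, P1=0, P2=4, P3=5, P4=5, P5=3, P6=3) → (P0=2, P1=0, P2=1, P3=4, P4=3, P5=3, P6=3)
step 4: fire α:  (P0=2, P1=0, P2=1, P3=4, P4=3, P5=3, P6=3) → (P0=2, P1=0, P2=1, P3=4, P4=3, P5=5, P6=5)

(P0=2, P1=0, P2=1, P3=4, P4=3, P5=5, P6=5)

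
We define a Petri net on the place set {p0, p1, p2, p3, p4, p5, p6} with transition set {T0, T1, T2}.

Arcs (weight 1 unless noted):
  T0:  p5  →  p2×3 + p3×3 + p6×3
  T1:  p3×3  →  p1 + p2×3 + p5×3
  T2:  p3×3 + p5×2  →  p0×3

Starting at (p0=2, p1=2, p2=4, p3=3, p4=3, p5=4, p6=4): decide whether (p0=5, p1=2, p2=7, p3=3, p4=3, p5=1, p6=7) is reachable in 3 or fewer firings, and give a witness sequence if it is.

YES — reachable via ⟨T0, T2⟩ (2 firings)

step 1: fire T0:  (p0=2, p1=2, p2=4, p3=3, p4=3, p5=4, p6=4) → (p0=2, p1=2, p2=7, p3=6, p4=3, p5=3, p6=7)
step 2: fire T2:  (p0=2, p1=2, p2=7, p3=6, p4=3, p5=3, p6=7) → (p0=5, p1=2, p2=7, p3=3, p4=3, p5=1, p6=7)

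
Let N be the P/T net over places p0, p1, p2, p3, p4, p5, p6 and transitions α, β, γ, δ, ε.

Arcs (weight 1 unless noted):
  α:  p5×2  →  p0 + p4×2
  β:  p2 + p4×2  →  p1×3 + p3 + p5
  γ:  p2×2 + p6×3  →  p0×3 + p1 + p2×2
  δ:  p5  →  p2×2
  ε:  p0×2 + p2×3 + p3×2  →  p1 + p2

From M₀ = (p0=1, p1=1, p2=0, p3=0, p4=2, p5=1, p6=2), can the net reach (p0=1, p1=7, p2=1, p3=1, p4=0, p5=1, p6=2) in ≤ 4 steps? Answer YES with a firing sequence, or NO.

depth 0: 1 marking
depth 1: 2 markings reached so far
depth 2: 3 markings reached so far
depth 3: 4 markings reached so far
depth 4: 4 markings reached so far
(frontier empty at depth 4; search complete)
target is not among the 4 markings reachable within 4 steps

NO — not reachable within 4 firings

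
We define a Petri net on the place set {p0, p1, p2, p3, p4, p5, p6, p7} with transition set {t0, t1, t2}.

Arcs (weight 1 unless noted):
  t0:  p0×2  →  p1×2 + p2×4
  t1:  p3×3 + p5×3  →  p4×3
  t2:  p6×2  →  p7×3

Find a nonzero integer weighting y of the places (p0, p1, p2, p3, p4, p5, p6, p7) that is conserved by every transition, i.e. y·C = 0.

Incidence matrix C (rows=places, cols=transitions):
       t0   t1   t2
   p0  -2    0    0
   p1   2    0    0
   p2   4    0    0
   p3   0   -3    0
   p4   0    3    0
   p5   0   -3    0
   p6   0    0   -2
   p7   0    0    3

Candidate y = [1, 1, 0, 0, 0, 0, 0, 0]; check y·C column-wise:
  col t0: 1·-2 + 1·2 + 0·4 = 0
  col t1: 1·0 + 1·0 + 0·-3 + 0·3 + 0·-3 = 0
  col t2: 1·0 + 1·0 + 0·-2 + 0·3 = 0

y = (p0:1, p1:1, p2:0, p3:0, p4:0, p5:0, p6:0, p7:0)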